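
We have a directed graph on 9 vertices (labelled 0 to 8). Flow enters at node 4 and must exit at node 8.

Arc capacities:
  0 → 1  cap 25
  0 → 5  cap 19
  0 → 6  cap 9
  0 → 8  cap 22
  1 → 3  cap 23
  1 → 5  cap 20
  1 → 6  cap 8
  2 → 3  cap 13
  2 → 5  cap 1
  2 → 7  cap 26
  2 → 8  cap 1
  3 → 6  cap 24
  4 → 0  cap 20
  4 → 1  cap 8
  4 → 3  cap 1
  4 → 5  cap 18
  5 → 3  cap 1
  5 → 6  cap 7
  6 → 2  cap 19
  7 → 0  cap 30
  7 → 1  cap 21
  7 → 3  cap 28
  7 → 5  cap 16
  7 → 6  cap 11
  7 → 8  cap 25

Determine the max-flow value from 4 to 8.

Maximum flow value: 37

augment #1: 4→0→8 bottleneck 20, total now 20
augment #2: 4→1→6→2→8 bottleneck 1, total now 21
augment #3: 4→1→6→2→7→8 bottleneck 7, total now 28
augment #4: 4→3→6→2→7→8 bottleneck 1, total now 29
augment #5: 4→5→6→2→7→8 bottleneck 7, total now 36
augment #6: 4→5→3→6→2→7→8 bottleneck 1, total now 37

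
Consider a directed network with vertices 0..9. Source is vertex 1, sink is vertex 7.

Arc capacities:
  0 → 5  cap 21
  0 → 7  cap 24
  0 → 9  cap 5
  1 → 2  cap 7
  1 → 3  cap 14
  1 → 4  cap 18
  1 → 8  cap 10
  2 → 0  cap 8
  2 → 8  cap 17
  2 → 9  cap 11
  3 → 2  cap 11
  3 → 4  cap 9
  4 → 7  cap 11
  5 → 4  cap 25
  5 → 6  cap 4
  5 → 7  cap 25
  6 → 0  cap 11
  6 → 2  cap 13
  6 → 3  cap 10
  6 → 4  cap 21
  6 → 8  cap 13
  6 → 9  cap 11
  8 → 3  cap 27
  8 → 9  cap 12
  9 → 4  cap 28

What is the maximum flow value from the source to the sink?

augment #1: 1→4→7 bottleneck 11, total now 11
augment #2: 1→2→0→7 bottleneck 7, total now 18
augment #3: 1→3→2→0→7 bottleneck 1, total now 19

Maximum flow value: 19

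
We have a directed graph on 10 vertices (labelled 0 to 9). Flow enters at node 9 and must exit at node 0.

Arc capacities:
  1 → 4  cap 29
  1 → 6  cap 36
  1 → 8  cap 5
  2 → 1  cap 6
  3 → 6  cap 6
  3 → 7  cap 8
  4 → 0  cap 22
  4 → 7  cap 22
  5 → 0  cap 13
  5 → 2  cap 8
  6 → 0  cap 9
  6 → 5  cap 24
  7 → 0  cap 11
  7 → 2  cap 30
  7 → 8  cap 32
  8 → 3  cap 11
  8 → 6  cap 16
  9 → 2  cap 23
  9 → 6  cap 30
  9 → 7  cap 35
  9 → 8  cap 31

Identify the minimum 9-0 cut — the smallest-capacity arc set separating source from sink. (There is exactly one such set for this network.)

Min-cut arcs: {(2,1), (5,0), (6,0), (7,0)} (total capacity 39)

augment #1: 9→6→0 push 9
augment #2: 9→7→0 push 11
augment #3: 9→6→5→0 push 13
augment #4: 9→2→1→4→0 push 6
max flow = 39; residual-reachable set from 9 gives S-side
cut edges (S→T): {(2,1), (5,0), (6,0), (7,0)} total cap 39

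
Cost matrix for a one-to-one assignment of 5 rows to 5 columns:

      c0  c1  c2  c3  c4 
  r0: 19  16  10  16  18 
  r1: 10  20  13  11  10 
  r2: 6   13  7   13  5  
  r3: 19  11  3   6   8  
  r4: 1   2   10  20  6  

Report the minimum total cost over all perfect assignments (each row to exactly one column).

optimal assignment: row0→col2 (cost 10), row1→col0 (cost 10), row2→col4 (cost 5), row3→col3 (cost 6), row4→col1 (cost 2)
total = 10 + 10 + 5 + 6 + 2 = 33

Minimum assignment cost: 33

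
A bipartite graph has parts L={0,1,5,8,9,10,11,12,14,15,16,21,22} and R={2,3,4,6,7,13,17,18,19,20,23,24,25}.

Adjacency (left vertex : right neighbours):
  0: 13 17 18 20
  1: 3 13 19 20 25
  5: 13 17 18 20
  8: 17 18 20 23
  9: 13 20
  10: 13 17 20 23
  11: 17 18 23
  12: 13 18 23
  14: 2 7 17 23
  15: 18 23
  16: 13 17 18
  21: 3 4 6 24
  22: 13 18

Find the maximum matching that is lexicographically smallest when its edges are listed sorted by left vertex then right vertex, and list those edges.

Lex-smallest maximum matching: {(0,13), (1,3), (5,17), (8,18), (9,20), (10,23), (14,2), (21,4)}

|M| = 8 (so the lex-smallest maximum matching has 8 edges)
process left vertices in ascending order; for each, take the smallest-labelled available neighbour that still permits 8 edges overall, or leave it unmatched if none does
lex-smallest matching: {0-13, 1-3, 5-17, 8-18, 9-20, 10-23, 14-2, 21-4}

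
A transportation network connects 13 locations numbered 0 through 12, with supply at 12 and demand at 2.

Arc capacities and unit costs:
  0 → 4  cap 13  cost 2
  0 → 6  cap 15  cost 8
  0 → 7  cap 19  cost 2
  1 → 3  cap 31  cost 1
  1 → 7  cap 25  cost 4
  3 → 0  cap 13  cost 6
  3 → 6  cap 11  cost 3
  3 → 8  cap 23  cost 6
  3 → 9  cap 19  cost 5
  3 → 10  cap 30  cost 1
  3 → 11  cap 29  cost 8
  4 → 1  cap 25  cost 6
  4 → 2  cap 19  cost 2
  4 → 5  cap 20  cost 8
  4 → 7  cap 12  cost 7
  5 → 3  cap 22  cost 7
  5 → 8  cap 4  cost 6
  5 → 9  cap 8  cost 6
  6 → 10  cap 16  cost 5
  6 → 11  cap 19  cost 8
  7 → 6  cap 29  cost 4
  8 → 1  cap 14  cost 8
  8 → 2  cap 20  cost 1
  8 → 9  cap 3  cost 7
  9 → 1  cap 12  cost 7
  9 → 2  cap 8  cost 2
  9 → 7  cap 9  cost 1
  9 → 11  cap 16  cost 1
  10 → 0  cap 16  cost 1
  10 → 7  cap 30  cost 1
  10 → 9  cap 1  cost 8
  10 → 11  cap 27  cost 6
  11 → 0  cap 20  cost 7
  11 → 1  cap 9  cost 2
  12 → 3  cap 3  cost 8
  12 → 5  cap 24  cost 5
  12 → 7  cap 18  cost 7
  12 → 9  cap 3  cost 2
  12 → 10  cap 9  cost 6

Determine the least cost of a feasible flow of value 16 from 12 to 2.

Minimum cost for 16 units: 159

shortest-cost path #1: 12→9→2 push 3 @ unit cost 4 (adds 12)
shortest-cost path #2: 12→10→0→4→2 push 9 @ unit cost 11 (adds 99)
shortest-cost path #3: 12→5→8→2 push 4 @ unit cost 12 (adds 48)
total cost = 159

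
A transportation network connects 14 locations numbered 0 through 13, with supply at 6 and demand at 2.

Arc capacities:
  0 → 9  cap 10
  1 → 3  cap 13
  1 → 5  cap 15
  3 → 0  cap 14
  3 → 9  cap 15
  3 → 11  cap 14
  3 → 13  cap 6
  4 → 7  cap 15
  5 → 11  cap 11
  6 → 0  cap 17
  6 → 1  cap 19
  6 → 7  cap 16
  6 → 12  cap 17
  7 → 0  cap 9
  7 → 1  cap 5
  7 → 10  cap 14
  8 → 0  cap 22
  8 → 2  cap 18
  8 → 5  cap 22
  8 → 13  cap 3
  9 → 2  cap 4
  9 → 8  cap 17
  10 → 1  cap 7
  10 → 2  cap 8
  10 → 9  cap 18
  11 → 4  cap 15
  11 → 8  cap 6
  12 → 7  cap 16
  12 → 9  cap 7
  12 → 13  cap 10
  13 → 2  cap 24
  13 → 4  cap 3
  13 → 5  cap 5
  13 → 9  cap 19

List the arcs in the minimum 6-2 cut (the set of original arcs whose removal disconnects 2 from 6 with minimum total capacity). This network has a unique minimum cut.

Min-cut arcs: {(3,13), (8,2), (8,13), (9,2), (10,2), (12,13)} (total capacity 49)

augment #1: 6→0→9→2 push 4
augment #2: 6→7→10→2 push 8
augment #3: 6→12→13→2 push 10
augment #4: 6→0→9→8→2 push 6
augment #5: 6→1→3→13→2 push 6
augment #6: 6→12→9→8→2 push 7
augment #7: 6→1→3→9→8→2 push 4
augment #8: 6→1→3→11→8→2 push 1
augment #9: 6→1→3→11→8→13→2 push 2
augment #10: 6→1→5→11→8→13→2 push 1
max flow = 49; residual-reachable set from 6 gives S-side
cut edges (S→T): {(3,13), (8,2), (8,13), (9,2), (10,2), (12,13)} total cap 49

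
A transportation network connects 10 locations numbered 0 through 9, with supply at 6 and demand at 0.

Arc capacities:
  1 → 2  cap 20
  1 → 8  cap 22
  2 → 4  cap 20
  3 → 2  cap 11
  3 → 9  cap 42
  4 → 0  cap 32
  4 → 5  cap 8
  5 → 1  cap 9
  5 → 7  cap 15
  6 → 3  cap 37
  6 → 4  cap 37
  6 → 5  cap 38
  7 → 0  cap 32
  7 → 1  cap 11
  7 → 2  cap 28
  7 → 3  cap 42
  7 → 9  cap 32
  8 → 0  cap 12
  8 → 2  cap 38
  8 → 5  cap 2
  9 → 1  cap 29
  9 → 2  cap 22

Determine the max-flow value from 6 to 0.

Maximum flow value: 59

augment #1: 6→4→0 bottleneck 32, total now 32
augment #2: 6→5→7→0 bottleneck 15, total now 47
augment #3: 6→5→1→8→0 bottleneck 9, total now 56
augment #4: 6→3→9→1→8→0 bottleneck 3, total now 59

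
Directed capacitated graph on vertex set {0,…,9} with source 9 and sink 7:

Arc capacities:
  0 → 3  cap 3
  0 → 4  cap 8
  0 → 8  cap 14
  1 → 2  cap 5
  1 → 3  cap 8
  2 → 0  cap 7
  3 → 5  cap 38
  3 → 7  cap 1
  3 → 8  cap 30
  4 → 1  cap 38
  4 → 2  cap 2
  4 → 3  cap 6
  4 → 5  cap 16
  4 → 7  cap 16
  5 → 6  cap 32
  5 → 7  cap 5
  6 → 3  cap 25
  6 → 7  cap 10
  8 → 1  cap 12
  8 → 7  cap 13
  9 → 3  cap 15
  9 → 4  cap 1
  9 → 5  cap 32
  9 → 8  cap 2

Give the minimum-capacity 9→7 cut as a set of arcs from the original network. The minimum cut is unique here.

Min-cut arcs: {(1,2), (3,7), (5,7), (6,7), (8,7), (9,4)} (total capacity 35)

augment #1: 9→3→7 push 1
augment #2: 9→4→7 push 1
augment #3: 9→5→7 push 5
augment #4: 9→8→7 push 2
augment #5: 9→3→8→7 push 11
augment #6: 9→5→6→7 push 10
augment #7: 9→3→8→1→2→0→4→7 push 3
augment #8: 9→5→6→3→8→1→2→0→4→7 push 2
max flow = 35; residual-reachable set from 9 gives S-side
cut edges (S→T): {(1,2), (3,7), (5,7), (6,7), (8,7), (9,4)} total cap 35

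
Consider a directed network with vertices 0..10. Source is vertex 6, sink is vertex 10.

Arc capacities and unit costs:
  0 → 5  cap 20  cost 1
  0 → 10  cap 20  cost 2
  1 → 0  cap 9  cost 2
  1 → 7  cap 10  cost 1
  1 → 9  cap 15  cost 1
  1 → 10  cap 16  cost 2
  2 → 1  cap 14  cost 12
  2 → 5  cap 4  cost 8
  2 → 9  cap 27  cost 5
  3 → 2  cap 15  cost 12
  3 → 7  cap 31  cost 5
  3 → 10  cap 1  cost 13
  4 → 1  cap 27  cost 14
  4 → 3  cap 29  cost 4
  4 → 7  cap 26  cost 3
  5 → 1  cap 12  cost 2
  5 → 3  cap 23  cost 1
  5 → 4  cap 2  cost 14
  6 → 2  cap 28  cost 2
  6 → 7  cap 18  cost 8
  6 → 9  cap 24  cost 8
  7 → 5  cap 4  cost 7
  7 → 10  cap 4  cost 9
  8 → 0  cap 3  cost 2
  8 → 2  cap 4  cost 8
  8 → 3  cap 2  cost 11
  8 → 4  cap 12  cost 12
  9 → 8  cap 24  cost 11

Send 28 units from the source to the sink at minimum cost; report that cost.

shortest-cost path #1: 6→2→5→1→10 push 4 @ unit cost 14 (adds 56)
shortest-cost path #2: 6→2→1→10 push 12 @ unit cost 16 (adds 192)
shortest-cost path #3: 6→7→10 push 4 @ unit cost 17 (adds 68)
shortest-cost path #4: 6→2→1→0→10 push 2 @ unit cost 18 (adds 36)
shortest-cost path #5: 6→7→5→1→0→10 push 4 @ unit cost 21 (adds 84)
shortest-cost path #6: 6→2→9→8→0→10 push 2 @ unit cost 22 (adds 44)
total cost = 480

Minimum cost for 28 units: 480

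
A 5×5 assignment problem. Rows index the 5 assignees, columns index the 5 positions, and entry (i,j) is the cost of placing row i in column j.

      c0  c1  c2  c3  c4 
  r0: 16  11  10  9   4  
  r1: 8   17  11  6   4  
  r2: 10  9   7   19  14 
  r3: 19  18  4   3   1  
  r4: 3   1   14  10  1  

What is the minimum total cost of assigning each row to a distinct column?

Minimum assignment cost: 23

optimal assignment: row0→col4 (cost 4), row1→col0 (cost 8), row2→col2 (cost 7), row3→col3 (cost 3), row4→col1 (cost 1)
total = 4 + 8 + 7 + 3 + 1 = 23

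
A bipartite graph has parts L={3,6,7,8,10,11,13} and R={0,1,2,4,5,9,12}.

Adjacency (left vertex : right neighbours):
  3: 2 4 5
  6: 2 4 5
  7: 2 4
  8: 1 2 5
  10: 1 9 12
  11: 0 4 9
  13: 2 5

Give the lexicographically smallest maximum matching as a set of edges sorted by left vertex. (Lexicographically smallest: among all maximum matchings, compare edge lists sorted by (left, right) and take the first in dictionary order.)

|M| = 6 (so the lex-smallest maximum matching has 6 edges)
process left vertices in ascending order; for each, take the smallest-labelled available neighbour that still permits 6 edges overall, or leave it unmatched if none does
lex-smallest matching: {3-2, 6-4, 8-1, 10-9, 11-0, 13-5}

Lex-smallest maximum matching: {(3,2), (6,4), (8,1), (10,9), (11,0), (13,5)}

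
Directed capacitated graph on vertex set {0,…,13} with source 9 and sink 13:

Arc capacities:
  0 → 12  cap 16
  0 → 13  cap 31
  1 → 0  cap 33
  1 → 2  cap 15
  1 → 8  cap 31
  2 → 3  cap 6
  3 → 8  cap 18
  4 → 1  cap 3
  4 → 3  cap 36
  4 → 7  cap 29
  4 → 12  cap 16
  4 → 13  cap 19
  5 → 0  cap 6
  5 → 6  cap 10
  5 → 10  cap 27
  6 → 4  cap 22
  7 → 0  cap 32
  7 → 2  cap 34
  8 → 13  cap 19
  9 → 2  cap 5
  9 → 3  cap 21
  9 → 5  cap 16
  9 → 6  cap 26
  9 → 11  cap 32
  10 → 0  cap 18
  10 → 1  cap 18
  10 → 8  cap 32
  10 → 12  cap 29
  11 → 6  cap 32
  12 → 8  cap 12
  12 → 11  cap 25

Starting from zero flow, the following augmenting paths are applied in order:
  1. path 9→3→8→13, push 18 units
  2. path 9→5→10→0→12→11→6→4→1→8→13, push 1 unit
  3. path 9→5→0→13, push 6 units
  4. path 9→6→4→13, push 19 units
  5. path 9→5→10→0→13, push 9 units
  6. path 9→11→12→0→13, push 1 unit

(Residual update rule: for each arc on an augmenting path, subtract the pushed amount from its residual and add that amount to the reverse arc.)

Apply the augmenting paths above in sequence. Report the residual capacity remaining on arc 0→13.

after path 1 (9→3→8→13, push 18): res(0,13)=31
after path 2 (9→5→10→0→12→11→6→4→1→8→13, push 1): res(0,13)=31
after path 3 (9→5→0→13, push 6): res(0,13)=25
after path 4 (9→6→4→13, push 19): res(0,13)=25
after path 5 (9→5→10→0→13, push 9): res(0,13)=16
after path 6 (9→11→12→0→13, push 1): res(0,13)=15

Residual capacity of (0,13): 15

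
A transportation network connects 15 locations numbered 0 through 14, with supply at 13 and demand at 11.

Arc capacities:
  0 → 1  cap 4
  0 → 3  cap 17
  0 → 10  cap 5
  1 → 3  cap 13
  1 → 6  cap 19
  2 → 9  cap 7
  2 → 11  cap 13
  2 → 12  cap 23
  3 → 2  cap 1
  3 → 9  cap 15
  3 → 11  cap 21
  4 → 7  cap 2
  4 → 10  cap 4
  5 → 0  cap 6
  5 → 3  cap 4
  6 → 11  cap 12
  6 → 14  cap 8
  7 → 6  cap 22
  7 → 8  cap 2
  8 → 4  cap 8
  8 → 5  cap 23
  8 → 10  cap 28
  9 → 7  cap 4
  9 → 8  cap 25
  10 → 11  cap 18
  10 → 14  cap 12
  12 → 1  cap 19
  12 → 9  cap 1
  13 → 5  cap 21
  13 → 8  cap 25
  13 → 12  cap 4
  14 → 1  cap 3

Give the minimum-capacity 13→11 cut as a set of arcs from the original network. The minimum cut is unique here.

Min-cut arcs: {(4,7), (5,0), (5,3), (10,11), (13,12), (14,1)} (total capacity 37)

augment #1: 13→5→3→11 push 4
augment #2: 13→8→10→11 push 18
augment #3: 13→5→0→3→11 push 6
augment #4: 13→12→1→3→11 push 4
augment #5: 13→8→4→7→6→11 push 2
augment #6: 13→8→10→14→1→3→11 push 3
max flow = 37; residual-reachable set from 13 gives S-side
cut edges (S→T): {(4,7), (5,0), (5,3), (10,11), (13,12), (14,1)} total cap 37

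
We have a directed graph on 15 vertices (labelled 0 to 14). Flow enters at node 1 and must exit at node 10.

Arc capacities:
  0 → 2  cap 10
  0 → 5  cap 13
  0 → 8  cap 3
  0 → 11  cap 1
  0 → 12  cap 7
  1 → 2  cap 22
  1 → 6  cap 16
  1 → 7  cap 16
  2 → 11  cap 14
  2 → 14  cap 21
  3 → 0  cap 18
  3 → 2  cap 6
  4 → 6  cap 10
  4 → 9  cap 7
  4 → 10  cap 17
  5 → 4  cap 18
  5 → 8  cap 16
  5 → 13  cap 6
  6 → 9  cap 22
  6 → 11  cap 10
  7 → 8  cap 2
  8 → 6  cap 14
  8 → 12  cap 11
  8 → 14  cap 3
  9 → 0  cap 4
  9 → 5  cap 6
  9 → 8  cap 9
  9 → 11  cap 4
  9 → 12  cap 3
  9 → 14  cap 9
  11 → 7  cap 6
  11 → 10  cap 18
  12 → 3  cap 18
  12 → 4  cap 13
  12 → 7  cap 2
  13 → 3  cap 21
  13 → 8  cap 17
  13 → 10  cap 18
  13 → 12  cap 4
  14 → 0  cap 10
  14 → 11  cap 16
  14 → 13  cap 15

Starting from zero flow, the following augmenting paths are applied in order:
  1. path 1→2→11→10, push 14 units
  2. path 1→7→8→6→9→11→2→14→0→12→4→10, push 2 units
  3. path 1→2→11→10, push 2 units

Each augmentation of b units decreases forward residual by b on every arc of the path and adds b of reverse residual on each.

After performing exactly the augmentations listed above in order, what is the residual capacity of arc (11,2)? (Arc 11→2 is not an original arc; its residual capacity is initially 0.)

Residual capacity of (11,2): 14

after path 1 (1→2→11→10, push 14): res(11,2)=14
after path 2 (1→7→8→6→9→11→2→14→0→12→4→10, push 2): res(11,2)=12
after path 3 (1→2→11→10, push 2): res(11,2)=14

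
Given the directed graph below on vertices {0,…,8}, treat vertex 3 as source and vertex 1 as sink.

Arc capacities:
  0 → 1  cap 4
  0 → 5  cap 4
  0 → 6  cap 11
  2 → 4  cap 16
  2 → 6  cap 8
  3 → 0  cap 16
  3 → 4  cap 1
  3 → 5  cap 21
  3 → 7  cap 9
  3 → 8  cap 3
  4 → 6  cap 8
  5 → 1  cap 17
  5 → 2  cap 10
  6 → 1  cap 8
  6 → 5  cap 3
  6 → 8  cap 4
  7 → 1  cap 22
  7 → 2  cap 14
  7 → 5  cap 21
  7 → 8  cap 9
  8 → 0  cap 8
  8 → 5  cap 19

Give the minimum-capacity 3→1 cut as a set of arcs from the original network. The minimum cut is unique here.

Min-cut arcs: {(0,1), (3,7), (5,1), (6,1)} (total capacity 38)

augment #1: 3→0→1 push 4
augment #2: 3→5→1 push 17
augment #3: 3→7→1 push 9
augment #4: 3→0→6→1 push 8
max flow = 38; residual-reachable set from 3 gives S-side
cut edges (S→T): {(0,1), (3,7), (5,1), (6,1)} total cap 38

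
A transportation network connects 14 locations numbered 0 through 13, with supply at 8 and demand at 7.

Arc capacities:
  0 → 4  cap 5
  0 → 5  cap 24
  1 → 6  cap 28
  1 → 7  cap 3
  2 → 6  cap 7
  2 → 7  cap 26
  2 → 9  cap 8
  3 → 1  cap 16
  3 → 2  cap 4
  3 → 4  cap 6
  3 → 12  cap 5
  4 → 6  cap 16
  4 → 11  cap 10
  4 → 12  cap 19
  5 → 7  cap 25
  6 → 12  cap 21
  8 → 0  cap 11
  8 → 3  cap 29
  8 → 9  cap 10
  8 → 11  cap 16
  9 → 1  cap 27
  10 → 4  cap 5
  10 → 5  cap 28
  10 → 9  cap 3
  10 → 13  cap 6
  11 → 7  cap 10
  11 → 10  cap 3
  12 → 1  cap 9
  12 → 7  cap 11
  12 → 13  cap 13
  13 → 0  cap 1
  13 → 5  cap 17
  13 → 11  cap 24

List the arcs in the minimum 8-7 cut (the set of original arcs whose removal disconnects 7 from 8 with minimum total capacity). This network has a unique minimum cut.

Min-cut arcs: {(1,7), (3,2), (5,7), (11,7), (12,7)} (total capacity 53)

augment #1: 8→11→7 push 10
augment #2: 8→0→5→7 push 11
augment #3: 8→3→1→7 push 3
augment #4: 8→3→2→7 push 4
augment #5: 8→3→12→7 push 5
augment #6: 8→3→4→12→7 push 6
augment #7: 8→11→10→5→7 push 3
augment #8: 8→3→1→6→12→13→5→7 push 11
max flow = 53; residual-reachable set from 8 gives S-side
cut edges (S→T): {(1,7), (3,2), (5,7), (11,7), (12,7)} total cap 53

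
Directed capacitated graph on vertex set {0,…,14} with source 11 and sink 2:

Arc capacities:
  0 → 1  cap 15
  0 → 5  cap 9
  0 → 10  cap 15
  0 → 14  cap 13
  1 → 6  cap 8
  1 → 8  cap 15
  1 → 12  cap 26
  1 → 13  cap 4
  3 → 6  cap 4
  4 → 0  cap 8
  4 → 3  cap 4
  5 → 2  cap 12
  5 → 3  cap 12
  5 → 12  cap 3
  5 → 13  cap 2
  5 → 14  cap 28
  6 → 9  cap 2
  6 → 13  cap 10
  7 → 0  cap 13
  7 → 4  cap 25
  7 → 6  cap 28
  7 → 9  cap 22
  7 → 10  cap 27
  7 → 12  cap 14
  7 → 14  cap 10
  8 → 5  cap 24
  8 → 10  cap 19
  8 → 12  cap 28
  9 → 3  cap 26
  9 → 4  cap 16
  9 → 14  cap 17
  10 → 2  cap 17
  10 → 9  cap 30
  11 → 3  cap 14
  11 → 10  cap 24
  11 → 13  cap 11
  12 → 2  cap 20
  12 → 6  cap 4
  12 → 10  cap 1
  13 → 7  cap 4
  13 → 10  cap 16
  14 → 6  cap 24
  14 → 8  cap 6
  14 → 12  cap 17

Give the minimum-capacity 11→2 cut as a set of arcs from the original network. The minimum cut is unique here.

Min-cut arcs: {(3,6), (11,10), (11,13)} (total capacity 39)

augment #1: 11→10→2 push 17
augment #2: 11→13→7→12→2 push 4
augment #3: 11→10→9→14→12→2 push 7
augment #4: 11→3→6→9→14→12→2 push 2
augment #5: 11→13→10→9→14→12→2 push 7
augment #6: 11→3→6→13→10→9→4→0→5→2 push 2
max flow = 39; residual-reachable set from 11 gives S-side
cut edges (S→T): {(3,6), (11,10), (11,13)} total cap 39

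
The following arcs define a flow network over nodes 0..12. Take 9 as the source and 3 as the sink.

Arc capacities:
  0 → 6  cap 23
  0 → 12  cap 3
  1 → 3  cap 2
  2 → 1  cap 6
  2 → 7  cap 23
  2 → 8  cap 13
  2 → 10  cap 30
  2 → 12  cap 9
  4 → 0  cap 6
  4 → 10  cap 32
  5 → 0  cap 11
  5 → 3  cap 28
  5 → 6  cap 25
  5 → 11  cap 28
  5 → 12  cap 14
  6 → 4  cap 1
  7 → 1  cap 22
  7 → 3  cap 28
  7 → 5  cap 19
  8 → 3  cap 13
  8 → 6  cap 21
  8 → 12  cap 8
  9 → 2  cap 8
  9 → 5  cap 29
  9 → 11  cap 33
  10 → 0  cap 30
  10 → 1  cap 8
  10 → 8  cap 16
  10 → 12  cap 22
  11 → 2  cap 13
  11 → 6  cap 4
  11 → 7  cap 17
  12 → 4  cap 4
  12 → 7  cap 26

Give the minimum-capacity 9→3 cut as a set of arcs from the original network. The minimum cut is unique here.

Min-cut arcs: {(6,4), (9,2), (9,5), (11,2), (11,7)} (total capacity 68)

augment #1: 9→5→3 push 28
augment #2: 9→2→1→3 push 2
augment #3: 9→2→7→3 push 6
augment #4: 9→11→7→3 push 17
augment #5: 9→5→12→7→3 push 1
augment #6: 9→11→2→7→3 push 4
augment #7: 9→11→2→8→3 push 9
augment #8: 9→11→6→4→10→8→3 push 1
max flow = 68; residual-reachable set from 9 gives S-side
cut edges (S→T): {(6,4), (9,2), (9,5), (11,2), (11,7)} total cap 68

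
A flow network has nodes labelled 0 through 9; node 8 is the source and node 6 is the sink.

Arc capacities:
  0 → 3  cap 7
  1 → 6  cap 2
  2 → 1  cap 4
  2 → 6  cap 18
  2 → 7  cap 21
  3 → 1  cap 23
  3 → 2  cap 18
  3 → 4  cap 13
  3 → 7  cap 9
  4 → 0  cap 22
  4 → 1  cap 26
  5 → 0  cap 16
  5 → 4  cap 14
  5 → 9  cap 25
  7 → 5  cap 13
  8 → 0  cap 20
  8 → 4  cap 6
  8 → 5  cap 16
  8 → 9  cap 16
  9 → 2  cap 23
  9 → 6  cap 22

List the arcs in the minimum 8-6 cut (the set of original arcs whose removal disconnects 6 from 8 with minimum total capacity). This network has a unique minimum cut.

augment #1: 8→9→6 push 16
augment #2: 8→4→1→6 push 2
augment #3: 8→5→9→6 push 6
augment #4: 8→0→3→2→6 push 7
augment #5: 8→5→9→2→6 push 10
max flow = 41; residual-reachable set from 8 gives S-side
cut edges (S→T): {(0,3), (1,6), (8,5), (8,9)} total cap 41

Min-cut arcs: {(0,3), (1,6), (8,5), (8,9)} (total capacity 41)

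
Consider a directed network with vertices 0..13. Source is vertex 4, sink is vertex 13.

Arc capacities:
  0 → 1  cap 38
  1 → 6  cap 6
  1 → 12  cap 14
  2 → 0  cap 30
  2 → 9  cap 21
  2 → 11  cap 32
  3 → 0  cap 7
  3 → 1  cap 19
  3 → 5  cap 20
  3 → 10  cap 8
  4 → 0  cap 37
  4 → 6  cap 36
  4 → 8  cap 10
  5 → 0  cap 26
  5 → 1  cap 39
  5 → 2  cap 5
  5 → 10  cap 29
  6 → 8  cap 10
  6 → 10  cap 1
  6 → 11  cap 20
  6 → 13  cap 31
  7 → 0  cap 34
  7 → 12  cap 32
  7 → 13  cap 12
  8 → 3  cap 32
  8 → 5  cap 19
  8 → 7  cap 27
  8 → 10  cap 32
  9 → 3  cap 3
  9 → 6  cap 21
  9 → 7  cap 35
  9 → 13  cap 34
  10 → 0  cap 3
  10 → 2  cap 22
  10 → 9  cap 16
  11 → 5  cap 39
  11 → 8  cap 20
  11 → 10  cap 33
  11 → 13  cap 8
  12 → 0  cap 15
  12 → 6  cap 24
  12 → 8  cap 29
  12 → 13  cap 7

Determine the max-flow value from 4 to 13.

augment #1: 4→6→13 bottleneck 31, total now 31
augment #2: 4→6→11→13 bottleneck 5, total now 36
augment #3: 4→8→7→13 bottleneck 10, total now 46
augment #4: 4→0→1→12→13 bottleneck 7, total now 53
augment #5: 4→0→1→6→11→13 bottleneck 3, total now 56
augment #6: 4→0→1→6→8→7→13 bottleneck 2, total now 58
augment #7: 4→0→1→6→10→9→13 bottleneck 1, total now 59
augment #8: 4→0→1→12→8→10→9→13 bottleneck 7, total now 66

Maximum flow value: 66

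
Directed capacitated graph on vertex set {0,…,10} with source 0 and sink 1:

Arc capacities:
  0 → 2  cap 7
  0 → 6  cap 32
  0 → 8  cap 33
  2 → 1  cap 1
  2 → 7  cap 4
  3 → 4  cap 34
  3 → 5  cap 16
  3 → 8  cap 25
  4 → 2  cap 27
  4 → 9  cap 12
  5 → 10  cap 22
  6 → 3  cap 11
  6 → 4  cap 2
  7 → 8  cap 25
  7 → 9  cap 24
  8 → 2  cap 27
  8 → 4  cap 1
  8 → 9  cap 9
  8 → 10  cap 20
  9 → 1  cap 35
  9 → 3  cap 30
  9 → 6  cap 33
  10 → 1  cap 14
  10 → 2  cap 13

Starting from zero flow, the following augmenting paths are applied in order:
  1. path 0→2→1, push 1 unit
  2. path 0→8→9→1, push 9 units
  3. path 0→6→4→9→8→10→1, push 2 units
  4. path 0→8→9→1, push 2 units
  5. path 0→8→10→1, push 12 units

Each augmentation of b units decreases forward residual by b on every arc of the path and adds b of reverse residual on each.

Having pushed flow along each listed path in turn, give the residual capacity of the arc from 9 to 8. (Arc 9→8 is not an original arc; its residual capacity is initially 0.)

Residual capacity of (9,8): 9

after path 1 (0→2→1, push 1): res(9,8)=0
after path 2 (0→8→9→1, push 9): res(9,8)=9
after path 3 (0→6→4→9→8→10→1, push 2): res(9,8)=7
after path 4 (0→8→9→1, push 2): res(9,8)=9
after path 5 (0→8→10→1, push 12): res(9,8)=9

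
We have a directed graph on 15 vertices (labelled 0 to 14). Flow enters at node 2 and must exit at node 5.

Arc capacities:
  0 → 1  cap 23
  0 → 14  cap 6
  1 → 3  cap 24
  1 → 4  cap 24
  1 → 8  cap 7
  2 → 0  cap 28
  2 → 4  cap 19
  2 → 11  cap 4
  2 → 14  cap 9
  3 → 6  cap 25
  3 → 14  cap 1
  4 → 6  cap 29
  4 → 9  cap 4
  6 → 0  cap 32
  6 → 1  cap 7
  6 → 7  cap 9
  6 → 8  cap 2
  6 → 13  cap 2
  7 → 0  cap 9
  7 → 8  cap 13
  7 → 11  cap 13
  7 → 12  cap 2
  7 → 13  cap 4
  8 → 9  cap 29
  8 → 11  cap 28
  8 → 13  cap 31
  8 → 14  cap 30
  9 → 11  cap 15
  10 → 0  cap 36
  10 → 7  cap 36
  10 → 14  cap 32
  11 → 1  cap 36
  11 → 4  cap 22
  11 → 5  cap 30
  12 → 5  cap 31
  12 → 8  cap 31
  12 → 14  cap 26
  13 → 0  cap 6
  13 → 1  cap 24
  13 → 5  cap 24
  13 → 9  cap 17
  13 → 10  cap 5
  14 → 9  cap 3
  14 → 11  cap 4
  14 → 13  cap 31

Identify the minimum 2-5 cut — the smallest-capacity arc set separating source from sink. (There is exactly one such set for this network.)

augment #1: 2→11→5 push 4
augment #2: 2→14→11→5 push 4
augment #3: 2→14→13→5 push 5
augment #4: 2→0→14→13→5 push 6
augment #5: 2→4→6→13→5 push 2
augment #6: 2→4→9→11→5 push 4
augment #7: 2→0→1→8→11→5 push 7
augment #8: 2→4→6→7→11→5 push 9
augment #9: 2→4→6→8→11→5 push 2
augment #10: 2→0→1→3→14→13→5 push 1
max flow = 44; residual-reachable set from 2 gives S-side
cut edges (S→T): {(0,14), (1,8), (2,11), (2,14), (3,14), (4,9), (6,7), (6,8), (6,13)} total cap 44

Min-cut arcs: {(0,14), (1,8), (2,11), (2,14), (3,14), (4,9), (6,7), (6,8), (6,13)} (total capacity 44)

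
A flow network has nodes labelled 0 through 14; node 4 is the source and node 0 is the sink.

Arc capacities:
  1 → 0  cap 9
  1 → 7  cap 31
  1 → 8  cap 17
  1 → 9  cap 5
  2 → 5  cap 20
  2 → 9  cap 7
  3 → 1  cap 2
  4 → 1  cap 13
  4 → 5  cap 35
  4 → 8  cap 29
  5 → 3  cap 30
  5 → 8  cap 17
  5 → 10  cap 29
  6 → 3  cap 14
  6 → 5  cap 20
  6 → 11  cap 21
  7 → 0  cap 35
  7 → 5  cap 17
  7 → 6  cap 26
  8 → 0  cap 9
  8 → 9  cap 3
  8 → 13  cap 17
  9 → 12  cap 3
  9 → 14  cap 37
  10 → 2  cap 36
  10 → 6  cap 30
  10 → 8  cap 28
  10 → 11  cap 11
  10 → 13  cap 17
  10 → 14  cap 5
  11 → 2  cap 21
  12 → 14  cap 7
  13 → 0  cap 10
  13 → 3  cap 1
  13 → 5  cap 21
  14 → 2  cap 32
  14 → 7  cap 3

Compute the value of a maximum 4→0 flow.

Maximum flow value: 37

augment #1: 4→1→0 bottleneck 9, total now 9
augment #2: 4→8→0 bottleneck 9, total now 18
augment #3: 4→1→7→0 bottleneck 4, total now 22
augment #4: 4→8→13→0 bottleneck 10, total now 32
augment #5: 4→5→3→1→7→0 bottleneck 2, total now 34
augment #6: 4→5→10→14→7→0 bottleneck 3, total now 37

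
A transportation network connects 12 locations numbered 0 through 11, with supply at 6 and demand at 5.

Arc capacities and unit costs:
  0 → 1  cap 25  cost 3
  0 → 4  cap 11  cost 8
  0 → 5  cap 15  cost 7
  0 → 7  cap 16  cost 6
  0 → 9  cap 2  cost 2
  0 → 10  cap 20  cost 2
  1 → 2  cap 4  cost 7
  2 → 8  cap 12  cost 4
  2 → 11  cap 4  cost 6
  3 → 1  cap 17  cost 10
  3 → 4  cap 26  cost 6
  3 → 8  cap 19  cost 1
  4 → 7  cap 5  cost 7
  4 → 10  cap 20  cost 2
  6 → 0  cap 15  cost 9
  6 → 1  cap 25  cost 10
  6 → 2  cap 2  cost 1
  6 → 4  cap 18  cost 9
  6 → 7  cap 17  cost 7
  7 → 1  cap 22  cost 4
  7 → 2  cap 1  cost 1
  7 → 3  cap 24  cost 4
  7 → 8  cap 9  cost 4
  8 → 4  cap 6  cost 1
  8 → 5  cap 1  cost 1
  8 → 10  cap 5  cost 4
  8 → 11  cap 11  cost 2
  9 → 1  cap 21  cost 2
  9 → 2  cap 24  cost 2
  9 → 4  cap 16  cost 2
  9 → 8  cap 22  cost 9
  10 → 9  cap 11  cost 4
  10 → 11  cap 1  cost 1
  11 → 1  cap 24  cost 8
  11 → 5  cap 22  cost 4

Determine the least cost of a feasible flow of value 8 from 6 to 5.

shortest-cost path #1: 6→2→8→5 push 1 @ unit cost 6 (adds 6)
shortest-cost path #2: 6→2→11→5 push 1 @ unit cost 11 (adds 11)
shortest-cost path #3: 6→0→5 push 6 @ unit cost 16 (adds 96)
total cost = 113

Minimum cost for 8 units: 113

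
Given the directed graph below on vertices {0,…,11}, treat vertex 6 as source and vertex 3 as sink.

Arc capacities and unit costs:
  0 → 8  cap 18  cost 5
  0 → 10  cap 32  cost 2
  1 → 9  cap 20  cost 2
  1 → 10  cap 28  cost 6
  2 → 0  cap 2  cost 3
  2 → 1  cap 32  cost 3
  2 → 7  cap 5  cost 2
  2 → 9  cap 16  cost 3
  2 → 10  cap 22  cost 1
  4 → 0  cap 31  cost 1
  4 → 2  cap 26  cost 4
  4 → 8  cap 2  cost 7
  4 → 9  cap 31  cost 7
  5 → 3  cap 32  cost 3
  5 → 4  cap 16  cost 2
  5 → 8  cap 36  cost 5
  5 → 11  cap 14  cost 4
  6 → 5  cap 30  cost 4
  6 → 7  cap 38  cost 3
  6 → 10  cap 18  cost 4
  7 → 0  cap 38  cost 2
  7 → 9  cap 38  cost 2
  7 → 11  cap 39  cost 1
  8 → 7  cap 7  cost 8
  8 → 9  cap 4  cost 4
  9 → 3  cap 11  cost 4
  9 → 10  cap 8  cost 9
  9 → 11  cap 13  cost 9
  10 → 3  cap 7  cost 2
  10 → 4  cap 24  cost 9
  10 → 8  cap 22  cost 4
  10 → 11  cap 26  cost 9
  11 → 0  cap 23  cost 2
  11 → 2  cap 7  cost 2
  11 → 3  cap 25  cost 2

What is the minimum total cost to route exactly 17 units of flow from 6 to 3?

shortest-cost path #1: 6→10→3 push 7 @ unit cost 6 (adds 42)
shortest-cost path #2: 6→7→11→3 push 10 @ unit cost 6 (adds 60)
total cost = 102

Minimum cost for 17 units: 102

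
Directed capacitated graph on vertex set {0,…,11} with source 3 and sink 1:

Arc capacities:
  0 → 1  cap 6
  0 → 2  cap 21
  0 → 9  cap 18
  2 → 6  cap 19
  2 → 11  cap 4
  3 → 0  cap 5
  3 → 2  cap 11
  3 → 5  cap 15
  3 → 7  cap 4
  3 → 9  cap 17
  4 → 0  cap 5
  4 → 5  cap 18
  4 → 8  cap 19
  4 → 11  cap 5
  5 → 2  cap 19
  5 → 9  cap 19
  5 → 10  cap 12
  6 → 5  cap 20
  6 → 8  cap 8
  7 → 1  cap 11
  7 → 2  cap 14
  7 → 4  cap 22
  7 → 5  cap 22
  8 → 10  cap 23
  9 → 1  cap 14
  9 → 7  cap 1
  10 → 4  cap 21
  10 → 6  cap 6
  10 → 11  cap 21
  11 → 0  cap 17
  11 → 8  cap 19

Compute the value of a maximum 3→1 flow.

augment #1: 3→0→1 bottleneck 5, total now 5
augment #2: 3→7→1 bottleneck 4, total now 9
augment #3: 3→9→1 bottleneck 14, total now 23
augment #4: 3→9→7→1 bottleneck 1, total now 24
augment #5: 3→2→11→0→1 bottleneck 1, total now 25

Maximum flow value: 25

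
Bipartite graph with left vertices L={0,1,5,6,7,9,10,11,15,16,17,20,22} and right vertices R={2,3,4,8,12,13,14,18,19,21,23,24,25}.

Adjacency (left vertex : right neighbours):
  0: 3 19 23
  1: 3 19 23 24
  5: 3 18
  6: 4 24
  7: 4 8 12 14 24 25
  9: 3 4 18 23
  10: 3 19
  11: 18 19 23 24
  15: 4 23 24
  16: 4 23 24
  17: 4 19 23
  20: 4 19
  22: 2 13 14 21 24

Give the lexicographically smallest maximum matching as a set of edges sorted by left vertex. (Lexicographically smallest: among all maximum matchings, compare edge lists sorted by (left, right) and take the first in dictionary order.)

|M| = 8 (so the lex-smallest maximum matching has 8 edges)
process left vertices in ascending order; for each, take the smallest-labelled available neighbour that still permits 8 edges overall, or leave it unmatched if none does
lex-smallest matching: {0-3, 1-19, 5-18, 6-4, 7-8, 9-23, 11-24, 22-2}

Lex-smallest maximum matching: {(0,3), (1,19), (5,18), (6,4), (7,8), (9,23), (11,24), (22,2)}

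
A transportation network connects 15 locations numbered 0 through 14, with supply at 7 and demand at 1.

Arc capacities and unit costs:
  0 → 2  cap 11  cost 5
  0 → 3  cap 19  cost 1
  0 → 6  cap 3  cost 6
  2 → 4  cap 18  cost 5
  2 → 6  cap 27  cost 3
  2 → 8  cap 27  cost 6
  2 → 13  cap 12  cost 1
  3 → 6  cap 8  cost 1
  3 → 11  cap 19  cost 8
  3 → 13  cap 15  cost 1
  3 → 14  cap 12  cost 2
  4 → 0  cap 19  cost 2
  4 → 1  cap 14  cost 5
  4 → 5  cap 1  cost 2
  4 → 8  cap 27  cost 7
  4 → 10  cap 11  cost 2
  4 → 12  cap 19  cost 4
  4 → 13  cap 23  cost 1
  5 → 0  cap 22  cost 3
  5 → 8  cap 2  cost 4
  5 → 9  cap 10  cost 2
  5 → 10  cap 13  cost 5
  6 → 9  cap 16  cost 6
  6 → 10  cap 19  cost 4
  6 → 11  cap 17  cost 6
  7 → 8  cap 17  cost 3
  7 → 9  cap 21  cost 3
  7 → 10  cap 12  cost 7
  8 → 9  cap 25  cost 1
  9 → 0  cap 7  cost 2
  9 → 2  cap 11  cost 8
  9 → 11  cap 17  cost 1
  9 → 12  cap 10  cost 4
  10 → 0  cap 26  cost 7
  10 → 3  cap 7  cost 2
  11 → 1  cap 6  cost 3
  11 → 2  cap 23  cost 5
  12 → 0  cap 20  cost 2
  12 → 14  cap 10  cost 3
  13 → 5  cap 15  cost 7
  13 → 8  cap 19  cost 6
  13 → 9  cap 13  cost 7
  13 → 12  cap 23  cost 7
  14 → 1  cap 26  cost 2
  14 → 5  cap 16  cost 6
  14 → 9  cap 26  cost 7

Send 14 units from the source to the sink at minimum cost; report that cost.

shortest-cost path #1: 7→9→11→1 push 6 @ unit cost 7 (adds 42)
shortest-cost path #2: 7→9→0→3→14→1 push 7 @ unit cost 10 (adds 70)
shortest-cost path #3: 7→9→12→14→1 push 1 @ unit cost 12 (adds 12)
total cost = 124

Minimum cost for 14 units: 124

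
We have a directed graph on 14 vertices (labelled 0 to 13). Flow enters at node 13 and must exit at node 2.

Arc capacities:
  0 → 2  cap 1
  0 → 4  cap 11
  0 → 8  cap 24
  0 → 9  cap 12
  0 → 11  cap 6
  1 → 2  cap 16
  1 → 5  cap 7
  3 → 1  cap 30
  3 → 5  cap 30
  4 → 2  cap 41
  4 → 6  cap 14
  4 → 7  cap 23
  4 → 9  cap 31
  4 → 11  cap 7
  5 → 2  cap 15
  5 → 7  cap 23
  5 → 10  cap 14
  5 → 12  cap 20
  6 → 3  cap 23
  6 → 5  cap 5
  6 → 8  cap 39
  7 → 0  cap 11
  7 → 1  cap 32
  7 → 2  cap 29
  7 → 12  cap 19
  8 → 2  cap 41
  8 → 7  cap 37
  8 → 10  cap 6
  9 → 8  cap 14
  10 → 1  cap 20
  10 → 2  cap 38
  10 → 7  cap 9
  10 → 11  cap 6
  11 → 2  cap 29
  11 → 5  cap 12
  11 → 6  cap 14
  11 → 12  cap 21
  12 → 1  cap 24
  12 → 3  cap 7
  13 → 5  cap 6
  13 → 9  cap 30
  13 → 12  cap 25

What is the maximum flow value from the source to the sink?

augment #1: 13→5→2 bottleneck 6, total now 6
augment #2: 13→9→8→2 bottleneck 14, total now 20
augment #3: 13→12→1→2 bottleneck 16, total now 36
augment #4: 13→12→1→5→2 bottleneck 7, total now 43
augment #5: 13→12→3→5→2 bottleneck 2, total now 45

Maximum flow value: 45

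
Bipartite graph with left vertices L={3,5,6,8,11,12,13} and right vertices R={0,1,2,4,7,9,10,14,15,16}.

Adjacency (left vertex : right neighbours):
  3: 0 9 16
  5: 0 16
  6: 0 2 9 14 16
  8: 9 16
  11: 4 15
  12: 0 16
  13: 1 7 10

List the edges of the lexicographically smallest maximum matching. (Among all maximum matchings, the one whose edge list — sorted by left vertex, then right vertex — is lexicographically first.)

Lex-smallest maximum matching: {(3,0), (5,16), (6,2), (8,9), (11,4), (13,1)}

|M| = 6 (so the lex-smallest maximum matching has 6 edges)
process left vertices in ascending order; for each, take the smallest-labelled available neighbour that still permits 6 edges overall, or leave it unmatched if none does
lex-smallest matching: {3-0, 5-16, 6-2, 8-9, 11-4, 13-1}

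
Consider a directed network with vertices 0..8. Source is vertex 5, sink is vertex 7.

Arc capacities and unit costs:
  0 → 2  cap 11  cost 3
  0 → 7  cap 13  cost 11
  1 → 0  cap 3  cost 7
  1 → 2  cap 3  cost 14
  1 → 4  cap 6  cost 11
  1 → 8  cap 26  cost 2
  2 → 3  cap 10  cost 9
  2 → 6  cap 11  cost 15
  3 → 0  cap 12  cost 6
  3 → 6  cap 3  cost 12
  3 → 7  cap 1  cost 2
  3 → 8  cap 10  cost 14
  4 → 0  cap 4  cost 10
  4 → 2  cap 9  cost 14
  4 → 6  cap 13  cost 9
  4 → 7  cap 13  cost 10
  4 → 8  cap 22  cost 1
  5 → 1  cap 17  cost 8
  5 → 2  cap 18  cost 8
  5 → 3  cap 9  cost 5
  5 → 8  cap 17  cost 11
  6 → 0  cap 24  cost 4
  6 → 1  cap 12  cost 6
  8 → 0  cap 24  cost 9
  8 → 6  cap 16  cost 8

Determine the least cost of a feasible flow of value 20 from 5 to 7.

Minimum cost for 20 units: 495

shortest-cost path #1: 5→3→7 push 1 @ unit cost 7 (adds 7)
shortest-cost path #2: 5→3→0→7 push 8 @ unit cost 22 (adds 176)
shortest-cost path #3: 5→1→0→7 push 3 @ unit cost 26 (adds 78)
shortest-cost path #4: 5→1→4→7 push 6 @ unit cost 29 (adds 174)
shortest-cost path #5: 5→1→8→0→7 push 2 @ unit cost 30 (adds 60)
total cost = 495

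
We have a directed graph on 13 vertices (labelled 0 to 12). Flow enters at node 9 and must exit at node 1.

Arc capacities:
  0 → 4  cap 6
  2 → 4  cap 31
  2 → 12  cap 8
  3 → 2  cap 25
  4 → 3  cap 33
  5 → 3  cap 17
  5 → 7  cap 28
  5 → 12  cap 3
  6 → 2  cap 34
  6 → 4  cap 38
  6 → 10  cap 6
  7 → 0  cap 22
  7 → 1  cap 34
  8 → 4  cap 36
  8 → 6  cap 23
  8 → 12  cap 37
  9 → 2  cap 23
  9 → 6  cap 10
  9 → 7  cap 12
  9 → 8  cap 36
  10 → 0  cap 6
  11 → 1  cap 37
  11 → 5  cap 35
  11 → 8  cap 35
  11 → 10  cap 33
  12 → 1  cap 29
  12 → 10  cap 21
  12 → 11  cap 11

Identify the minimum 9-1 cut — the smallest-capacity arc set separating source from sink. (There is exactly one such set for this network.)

augment #1: 9→7→1 push 12
augment #2: 9→2→12→1 push 8
augment #3: 9→8→12→1 push 21
augment #4: 9→8→12→11→1 push 11
max flow = 52; residual-reachable set from 9 gives S-side
cut edges (S→T): {(9,7), (12,1), (12,11)} total cap 52

Min-cut arcs: {(9,7), (12,1), (12,11)} (total capacity 52)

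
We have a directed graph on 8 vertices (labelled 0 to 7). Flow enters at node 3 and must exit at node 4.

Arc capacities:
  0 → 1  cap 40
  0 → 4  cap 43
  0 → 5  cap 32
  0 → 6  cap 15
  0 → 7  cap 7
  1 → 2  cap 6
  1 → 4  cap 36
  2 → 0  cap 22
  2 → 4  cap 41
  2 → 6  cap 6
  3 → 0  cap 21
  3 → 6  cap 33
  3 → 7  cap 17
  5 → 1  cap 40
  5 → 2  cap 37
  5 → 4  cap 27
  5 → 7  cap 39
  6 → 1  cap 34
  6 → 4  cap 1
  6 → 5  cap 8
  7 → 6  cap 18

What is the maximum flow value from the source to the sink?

Maximum flow value: 64

augment #1: 3→0→4 bottleneck 21, total now 21
augment #2: 3→6→4 bottleneck 1, total now 22
augment #3: 3→6→1→4 bottleneck 32, total now 54
augment #4: 3→7→6→1→4 bottleneck 2, total now 56
augment #5: 3→7→6→5→4 bottleneck 8, total now 64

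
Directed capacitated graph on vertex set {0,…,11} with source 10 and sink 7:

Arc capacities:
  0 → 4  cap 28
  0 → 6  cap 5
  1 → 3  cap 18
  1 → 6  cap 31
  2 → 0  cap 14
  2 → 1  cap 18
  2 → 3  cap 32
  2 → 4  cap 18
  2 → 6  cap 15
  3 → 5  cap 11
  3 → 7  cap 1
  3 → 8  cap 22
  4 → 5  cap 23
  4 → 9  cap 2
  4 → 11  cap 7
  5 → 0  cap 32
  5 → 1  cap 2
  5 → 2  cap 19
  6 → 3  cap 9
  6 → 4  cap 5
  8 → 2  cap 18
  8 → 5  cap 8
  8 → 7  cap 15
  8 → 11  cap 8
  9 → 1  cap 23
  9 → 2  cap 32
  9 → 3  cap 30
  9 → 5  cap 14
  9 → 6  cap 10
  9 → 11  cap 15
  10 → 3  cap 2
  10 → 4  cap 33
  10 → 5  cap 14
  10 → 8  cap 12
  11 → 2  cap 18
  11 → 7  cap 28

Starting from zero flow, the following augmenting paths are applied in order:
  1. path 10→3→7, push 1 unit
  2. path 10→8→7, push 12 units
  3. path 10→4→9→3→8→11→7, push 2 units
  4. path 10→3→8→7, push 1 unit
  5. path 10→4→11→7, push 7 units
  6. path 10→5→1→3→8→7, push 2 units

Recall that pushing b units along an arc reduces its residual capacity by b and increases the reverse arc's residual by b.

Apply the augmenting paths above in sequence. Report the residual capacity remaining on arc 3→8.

after path 1 (10→3→7, push 1): res(3,8)=22
after path 2 (10→8→7, push 12): res(3,8)=22
after path 3 (10→4→9→3→8→11→7, push 2): res(3,8)=20
after path 4 (10→3→8→7, push 1): res(3,8)=19
after path 5 (10→4→11→7, push 7): res(3,8)=19
after path 6 (10→5→1→3→8→7, push 2): res(3,8)=17

Residual capacity of (3,8): 17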